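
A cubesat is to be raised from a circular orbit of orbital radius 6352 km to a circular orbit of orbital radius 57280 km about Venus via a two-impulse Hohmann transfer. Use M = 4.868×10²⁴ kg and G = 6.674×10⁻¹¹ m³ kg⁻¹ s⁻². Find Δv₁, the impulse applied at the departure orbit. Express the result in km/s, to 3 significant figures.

Δv ≈ 2.44 km/s

μ = GM = 6.674×10⁻¹¹ × 4.868×10²⁴ = 3.249×10¹⁴ m³/s².
r₁ = 6352 km = 6.352×10⁶ m.
r₂ = 57280 km = 5.728×10⁷ m.
Transfer ellipse a_t = (r₁ + r₂)/2 = 3.182×10⁷ m.
At r₁: circular v_c1 = √(μ/r₁) = 7152 m/s; transfer-periapsis v_p = √[μ(2/r₁ − 1/a_t)] = 9596 m/s.
Δv₁ = v_p − v_c1 = 2444 m/s.
= 2.444 km/s.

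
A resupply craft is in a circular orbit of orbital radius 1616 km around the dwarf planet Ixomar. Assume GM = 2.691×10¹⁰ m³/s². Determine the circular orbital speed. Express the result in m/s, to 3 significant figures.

v ≈ 129 m/s

r = 1616 km = 1.616×10⁶ m.
For a circular orbit v = √(μ/r) = √(2.691×10¹⁰ / 1.616×10⁶) = √(1.665×10⁴) = 129.0 m/s.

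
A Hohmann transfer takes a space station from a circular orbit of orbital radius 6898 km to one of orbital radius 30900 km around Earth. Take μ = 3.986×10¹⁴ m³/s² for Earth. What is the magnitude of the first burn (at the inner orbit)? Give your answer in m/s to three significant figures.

r₁ = 6898 km = 6.898×10⁶ m.
r₂ = 30900 km = 3.090×10⁷ m.
Transfer ellipse a_t = (r₁ + r₂)/2 = 1.890×10⁷ m.
At r₁: circular v_c1 = √(μ/r₁) = 7602 m/s; transfer-perigee v_p = √[μ(2/r₁ − 1/a_t)] = 9720 m/s.
Δv₁ = v_p − v_c1 = 2118 m/s.

Δv ≈ 2120 m/s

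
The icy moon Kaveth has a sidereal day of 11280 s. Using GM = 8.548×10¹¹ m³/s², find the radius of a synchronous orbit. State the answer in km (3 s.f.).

A synchronous orbit has period T, so by Kepler's third law a = (μT²/4π²)^(1/3).
μT²/4π² = 8.548×10¹¹ × (1.128×10⁴)² / 39.48 = 2.755×10¹⁸ m³.
a = 1.402×10⁶ m = 1401.9 km.

r_sync ≈ 1400 km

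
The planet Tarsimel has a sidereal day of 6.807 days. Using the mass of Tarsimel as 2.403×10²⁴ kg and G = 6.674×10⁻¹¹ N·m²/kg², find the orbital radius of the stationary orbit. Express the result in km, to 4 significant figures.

r_sync ≈ 1.120×10⁵ km

μ = GM = 6.674×10⁻¹¹ × 2.403×10²⁴ = 1.604×10¹⁴ m³/s².
T = 6.807 days = 5.881×10⁵ s.
A synchronous orbit has period T, so by Kepler's third law a = (μT²/4π²)^(1/3).
μT²/4π² = 1.604×10¹⁴ × (5.881×10⁵)² / 39.48 = 1.405×10²⁴ m³.
a = 1.120×10⁸ m = 1.1201×10⁵ km.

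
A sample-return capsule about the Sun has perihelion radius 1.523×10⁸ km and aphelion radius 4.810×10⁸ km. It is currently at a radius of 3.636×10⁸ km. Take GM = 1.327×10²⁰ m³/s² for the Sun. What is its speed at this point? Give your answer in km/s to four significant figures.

v ≈ 17.63 km/s

Semi-major axis a = (r_p + r_a)/2 = 3.1665×10⁸ km = 3.166×10¹¹ m.
Vis-viva: v² = μ(2/r − 1/a) = 1.327×10²⁰ × (5.501×10⁻¹² − 3.158×10⁻¹²) = 3.108×10⁸ m²/s².
v = 17630 m/s = 17.63 km/s.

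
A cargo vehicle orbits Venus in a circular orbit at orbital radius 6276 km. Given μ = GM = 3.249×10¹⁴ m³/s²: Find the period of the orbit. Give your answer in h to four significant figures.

T ≈ 1.522 h

r = 6276 km = 6.276×10⁶ m.
Kepler's third law: T = 2π√(r³/μ) = 2π√((6.276×10⁶)³ / 3.249×10¹⁴).
r³/μ = 7.609×10⁵ s², so T = 2π × 8.723×10² = 5.481×10³ s.
Converting: 5.481×10³ s ÷ 3600 = 1.522 h.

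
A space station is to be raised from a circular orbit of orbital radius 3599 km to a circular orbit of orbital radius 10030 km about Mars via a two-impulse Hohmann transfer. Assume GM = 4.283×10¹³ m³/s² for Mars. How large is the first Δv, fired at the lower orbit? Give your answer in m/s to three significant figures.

Δv ≈ 735 m/s

r₁ = 3599 km = 3.599×10⁶ m.
r₂ = 10030 km = 1.003×10⁷ m.
Transfer ellipse a_t = (r₁ + r₂)/2 = 6.814×10⁶ m.
At r₁: circular v_c1 = √(μ/r₁) = 3450 m/s; transfer-periapsis v_p = √[μ(2/r₁ − 1/a_t)] = 4185 m/s.
Δv₁ = v_p − v_c1 = 735.5 m/s.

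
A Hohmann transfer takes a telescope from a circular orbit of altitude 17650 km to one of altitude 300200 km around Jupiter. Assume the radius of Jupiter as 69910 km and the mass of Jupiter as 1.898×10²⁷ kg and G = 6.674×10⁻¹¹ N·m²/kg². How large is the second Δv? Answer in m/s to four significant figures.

μ = GM = 6.674×10⁻¹¹ × 1.898×10²⁷ = 1.267×10¹⁷ m³/s².
r₁ = 69910 + 17650 = 87560 km = 8.7560×10⁷ m.
r₂ = 69910 + 300200 = 370110 km = 3.7011×10⁸ m.
Transfer ellipse a_t = (r₁ + r₂)/2 = 2.288×10⁸ m.
At r₁: circular v_c1 = √(μ/r₁) = 38040 m/s; transfer-perijove v_p = √[μ(2/r₁ − 1/a_t)] = 48370 m/s.
At r₂: circular v_c2 = √(μ/r₂) = 18500 m/s; transfer-apojove v_a = √[μ(2/r₂ − 1/a_t)] = 11440 m/s.
Δv₂ = v_c2 − v_a = 7056 m/s.

Δv ≈ 7056 m/s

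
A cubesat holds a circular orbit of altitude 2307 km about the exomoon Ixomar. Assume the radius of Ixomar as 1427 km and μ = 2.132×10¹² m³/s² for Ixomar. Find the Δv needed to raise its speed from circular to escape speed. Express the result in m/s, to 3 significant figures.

Δv ≈ 313 m/s

r = 1427 + 2307 = 3734.0 km = 3.7340×10⁶ m.
Circular speed v_c = √(μ/r) = 755.6 m/s.
Escape speed v_esc = √(2μ/r) = √2 × v_c = 1069 m/s.
Δv = v_esc − v_c = 313.0 m/s.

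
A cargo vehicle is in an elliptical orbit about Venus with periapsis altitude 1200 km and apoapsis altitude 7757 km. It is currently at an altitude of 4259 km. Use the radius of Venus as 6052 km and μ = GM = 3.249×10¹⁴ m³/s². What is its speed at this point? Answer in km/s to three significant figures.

r_p = 6052 + 1200 = 7252.0 km = 7.2520×10⁶ m.
r_a = 6052 + 7757 = 13809 km = 1.3809×10⁷ m.
r = 6052 + 4259 = 10311 km = 1.031×10⁷ m.
Semi-major axis a = (r_p + r_a)/2 = 10530 km = 1.053×10⁷ m.
Vis-viva: v² = μ(2/r − 1/a) = 3.249×10¹⁴ × (1.940×10⁻⁷ − 9.496×10⁻⁸) = 3.217×10⁷ m²/s².
v = 5672 m/s = 5.672 km/s.

v ≈ 5.67 km/s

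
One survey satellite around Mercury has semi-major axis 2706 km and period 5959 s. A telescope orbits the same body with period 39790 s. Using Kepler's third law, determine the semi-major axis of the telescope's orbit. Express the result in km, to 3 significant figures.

a₂ ≈ 9600 km

Kepler's third law: a³ ∝ T², so a₂ = a₁ (T₂/T₁)^(2/3).
T₂/T₁ = 6.677, (T₂/T₁)^(2/3) = 3.546.
a₂ = 2706 × 3.546 = 9595 km.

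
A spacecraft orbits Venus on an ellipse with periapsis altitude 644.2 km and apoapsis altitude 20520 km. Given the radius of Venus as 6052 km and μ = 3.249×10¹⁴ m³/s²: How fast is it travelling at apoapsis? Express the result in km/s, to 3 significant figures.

r_p = 6052 + 644.2 = 6696.2 km = 6.6962×10⁶ m.
r_a = 6052 + 20520 = 26572 km = 2.6572×10⁷ m.
Semi-major axis a = (r_p + r_a)/2 = 16634 km = 1.663×10⁷ m.
Vis-viva: v² = μ(2/r − 1/a) = 3.249×10¹⁴ × (7.527×10⁻⁸ − 6.012×10⁻⁸) = 4.922×10⁶ m²/s².
v = 2219 m/s = 2.219 km/s.

v ≈ 2.22 km/s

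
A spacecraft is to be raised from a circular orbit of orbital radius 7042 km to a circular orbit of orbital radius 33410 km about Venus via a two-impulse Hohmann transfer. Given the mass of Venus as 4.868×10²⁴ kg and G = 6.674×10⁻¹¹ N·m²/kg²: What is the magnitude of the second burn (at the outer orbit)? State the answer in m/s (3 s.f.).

μ = GM = 6.674×10⁻¹¹ × 4.868×10²⁴ = 3.249×10¹⁴ m³/s².
r₁ = 7042 km = 7.042×10⁶ m.
r₂ = 33410 km = 3.341×10⁷ m.
Transfer ellipse a_t = (r₁ + r₂)/2 = 2.023×10⁷ m.
At r₁: circular v_c1 = √(μ/r₁) = 6792 m/s; transfer-periapsis v_p = √[μ(2/r₁ − 1/a_t)] = 8730 m/s.
At r₂: circular v_c2 = √(μ/r₂) = 3118 m/s; transfer-apoapsis v_a = √[μ(2/r₂ − 1/a_t)] = 1840 m/s.
Δv₂ = v_c2 − v_a = 1278 m/s.

Δv ≈ 1280 m/s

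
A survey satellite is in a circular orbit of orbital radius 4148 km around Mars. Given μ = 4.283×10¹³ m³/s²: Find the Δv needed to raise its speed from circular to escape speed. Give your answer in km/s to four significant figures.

r = 4148 km = 4.148×10⁶ m.
Circular speed v_c = √(μ/r) = 3213 m/s.
Escape speed v_esc = √(2μ/r) = √2 × v_c = 4544 m/s.
Δv = v_esc − v_c = 1331 m/s = 1.331 km/s.

Δv ≈ 1.331 km/s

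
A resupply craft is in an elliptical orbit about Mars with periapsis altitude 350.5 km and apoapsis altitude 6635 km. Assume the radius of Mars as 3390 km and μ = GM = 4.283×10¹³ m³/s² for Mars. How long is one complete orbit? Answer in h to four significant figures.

r_p = 3390 + 350.5 = 3740.5 km = 3.7405×10⁶ m.
r_a = 3390 + 6635 = 10025 km = 1.0025×10⁷ m.
Semi-major axis a = (r_p + r_a)/2 = (3740.5 + 10025)/2 = 6882.8 km = 6.883×10⁶ m.
By Kepler's third law T = 2π√(a³/μ) = 2π × 2.759×10³ = 1.734×10⁴ s.
= 4.816 h.

T ≈ 4.816 h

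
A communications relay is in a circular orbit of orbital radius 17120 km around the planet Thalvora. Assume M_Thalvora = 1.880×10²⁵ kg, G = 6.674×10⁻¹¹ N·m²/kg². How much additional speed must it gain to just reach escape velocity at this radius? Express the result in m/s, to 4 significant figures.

μ = GM = 6.674×10⁻¹¹ × 1.880×10²⁵ = 1.255×10¹⁵ m³/s².
r = 17120 km = 1.712×10⁷ m.
Circular speed v_c = √(μ/r) = 8561 m/s.
Escape speed v_esc = √(2μ/r) = √2 × v_c = 12110 m/s.
Δv = v_esc − v_c = 3546 m/s.

Δv ≈ 3546 m/s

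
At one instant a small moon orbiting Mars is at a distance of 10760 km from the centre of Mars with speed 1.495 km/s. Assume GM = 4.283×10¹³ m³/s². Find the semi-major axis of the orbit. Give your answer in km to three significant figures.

r = 1.076×10⁷ m.
Vis-viva rearranged: 1/a = 2/r − v²/μ = 1.859×10⁻⁷ − 5.218×10⁻⁸ = 1.337×10⁻⁷ m⁻¹.
a = 7.480×10⁶ m = 7480.0 km.

a ≈ 7480 km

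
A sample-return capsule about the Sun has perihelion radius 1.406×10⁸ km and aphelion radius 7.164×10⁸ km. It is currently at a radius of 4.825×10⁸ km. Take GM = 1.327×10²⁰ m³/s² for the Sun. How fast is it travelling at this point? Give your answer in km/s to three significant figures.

Semi-major axis a = (r_p + r_a)/2 = 4.2850×10⁸ km = 4.285×10¹¹ m.
Vis-viva: v² = μ(2/r − 1/a) = 1.327×10²⁰ × (4.145×10⁻¹² − 2.334×10⁻¹²) = 2.404×10⁸ m²/s².
v = 15500 m/s = 15.50 km/s.

v ≈ 15.5 km/s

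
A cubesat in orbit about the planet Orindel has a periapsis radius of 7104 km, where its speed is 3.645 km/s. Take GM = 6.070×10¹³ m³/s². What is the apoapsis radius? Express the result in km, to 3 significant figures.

r_p = 7.104×10⁶ m.
Specific energy ε = v²/2 − μ/r = -1.901×10⁶ J/kg, so a = −μ/(2ε) = 1.596×10⁷ m.
The apsides satisfy r_p + r_a = 2a, so the apoapsis radius is 2a − r_p = 2.482×10⁷ m = 24819 km.

apoapsis radius ≈ 24800 km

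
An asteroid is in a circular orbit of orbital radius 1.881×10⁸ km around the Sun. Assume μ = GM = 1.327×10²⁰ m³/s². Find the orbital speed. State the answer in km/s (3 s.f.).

r = 1.881×10⁸ km = 1.881×10¹¹ m.
For a circular orbit v = √(μ/r) = √(1.327×10²⁰ / 1.881×10¹¹) = √(7.055×10⁸) = 26560 m/s.
That is 26.56 km/s.

v ≈ 26.6 km/s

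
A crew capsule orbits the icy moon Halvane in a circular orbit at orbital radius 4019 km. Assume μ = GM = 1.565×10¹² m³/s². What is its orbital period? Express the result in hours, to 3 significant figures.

T ≈ 11.2 hours

r = 4019 km = 4.019×10⁶ m.
Kepler's third law: T = 2π√(r³/μ) = 2π√((4.019×10⁶)³ / 1.565×10¹²).
r³/μ = 4.148×10⁷ s², so T = 2π × 6.441×10³ = 4.047×10⁴ s.
Converting: 4.047×10⁴ s ÷ 3600 = 11.24 hours.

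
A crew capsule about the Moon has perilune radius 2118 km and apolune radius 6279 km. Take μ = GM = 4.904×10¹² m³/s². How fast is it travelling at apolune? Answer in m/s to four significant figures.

v ≈ 627.7 m/s

Semi-major axis a = (r_p + r_a)/2 = 4198.5 km = 4.198×10⁶ m.
Vis-viva: v² = μ(2/r − 1/a) = 4.904×10¹² × (3.185×10⁻⁷ − 2.382×10⁻⁷) = 3.940×10⁵ m²/s².
v = 627.7 m/s.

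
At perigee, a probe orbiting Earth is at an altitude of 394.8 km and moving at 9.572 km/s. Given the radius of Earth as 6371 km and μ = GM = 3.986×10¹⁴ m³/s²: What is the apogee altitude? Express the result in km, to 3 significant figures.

r_p = 6371 + 394.8 = 6765.8 km = 6.766×10⁶ m.
Specific energy ε = v²/2 − μ/r = -1.310×10⁷ J/kg, so a = −μ/(2ε) = 1.521×10⁷ m.
The apsides satisfy r_p + r_a = 2a, so the apogee radius is 2a − r_p = 2.366×10⁷ m = 23656 km.
Apogee altitude = 23656 − 6371 = 17285 km.

apogee altitude ≈ 17300 km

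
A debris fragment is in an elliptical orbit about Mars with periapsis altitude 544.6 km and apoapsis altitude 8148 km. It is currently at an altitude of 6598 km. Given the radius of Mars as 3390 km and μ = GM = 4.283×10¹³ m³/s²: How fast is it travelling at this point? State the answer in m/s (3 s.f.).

r_p = 3390 + 544.6 = 3934.6 km = 3.9346×10⁶ m.
r_a = 3390 + 8148 = 11538 km = 1.1538×10⁷ m.
r = 3390 + 6598 = 9988.0 km = 9.988×10⁶ m.
Semi-major axis a = (r_p + r_a)/2 = 7736.3 km = 7.736×10⁶ m.
Vis-viva: v² = μ(2/r − 1/a) = 4.283×10¹³ × (2.002×10⁻⁷ − 1.293×10⁻⁷) = 3.040×10⁶ m²/s².
v = 1744 m/s.

v ≈ 1740 m/s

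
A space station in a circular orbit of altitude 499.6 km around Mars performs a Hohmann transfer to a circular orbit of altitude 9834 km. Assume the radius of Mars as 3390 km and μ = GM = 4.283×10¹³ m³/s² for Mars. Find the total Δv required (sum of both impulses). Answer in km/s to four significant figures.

r₁ = 3390 + 499.6 = 3889.6 km = 3.8896×10⁶ m.
r₂ = 3390 + 9834 = 13224 km = 1.3224×10⁷ m.
Transfer ellipse a_t = (r₁ + r₂)/2 = 8.557×10⁶ m.
At r₁: circular v_c1 = √(μ/r₁) = 3318 m/s; transfer-periapsis v_p = √[μ(2/r₁ − 1/a_t)] = 4125 m/s.
Δv₁ = v_p − v_c1 = 806.9 m/s.
At r₂: circular v_c2 = √(μ/r₂) = 1800 m/s; transfer-apoapsis v_a = √[μ(2/r₂ − 1/a_t)] = 1213 m/s.
Δv₂ = v_c2 − v_a = 586.3 m/s.
Total Δv = Δv₁ + Δv₂ = 1393 m/s = 1.393 km/s.

Δv_total ≈ 1.393 km/s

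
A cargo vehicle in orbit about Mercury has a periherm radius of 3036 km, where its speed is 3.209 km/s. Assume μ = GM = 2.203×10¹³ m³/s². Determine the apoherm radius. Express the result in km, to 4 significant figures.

r_p = 3.036×10⁶ m.
Specific energy ε = v²/2 − μ/r = -2.107×10⁶ J/kg, so a = −μ/(2ε) = 5.227×10⁶ m.
The apsides satisfy r_p + r_a = 2a, so the apoherm radius is 2a − r_p = 7.418×10⁶ m = 7417.6 km.

apoherm radius ≈ 7418 km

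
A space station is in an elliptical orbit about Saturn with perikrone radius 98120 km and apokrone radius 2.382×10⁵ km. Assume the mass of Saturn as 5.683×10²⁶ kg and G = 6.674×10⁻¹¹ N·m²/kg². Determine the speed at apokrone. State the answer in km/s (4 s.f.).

μ = GM = 6.674×10⁻¹¹ × 5.683×10²⁶ = 3.793×10¹⁶ m³/s².
Semi-major axis a = (r_p + r_a)/2 = 1.6816×10⁵ km = 1.682×10⁸ m.
Vis-viva: v² = μ(2/r − 1/a) = 3.793×10¹⁶ × (8.396×10⁻⁹ − 5.947×10⁻⁹) = 9.291×10⁷ m²/s².
v = 9639 m/s = 9.639 km/s.

v ≈ 9.639 km/s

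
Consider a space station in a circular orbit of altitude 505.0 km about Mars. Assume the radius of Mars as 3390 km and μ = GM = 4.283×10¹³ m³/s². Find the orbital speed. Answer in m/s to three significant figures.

v ≈ 3320 m/s

r = 3390 + 505.0 = 3895.0 km = 3.8950×10⁶ m.
For a circular orbit v = √(μ/r) = √(4.283×10¹³ / 3.895×10⁶) = √(1.100×10⁷) = 3316 m/s.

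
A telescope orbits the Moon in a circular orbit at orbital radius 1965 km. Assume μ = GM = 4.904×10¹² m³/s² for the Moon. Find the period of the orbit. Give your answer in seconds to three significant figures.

T ≈ 7820 seconds

r = 1965 km = 1.965×10⁶ m.
Kepler's third law: T = 2π√(r³/μ) = 2π√((1.965×10⁶)³ / 4.904×10¹²).
r³/μ = 1.547×10⁶ s², so T = 2π × 1.244×10³ = 7.815×10³ s.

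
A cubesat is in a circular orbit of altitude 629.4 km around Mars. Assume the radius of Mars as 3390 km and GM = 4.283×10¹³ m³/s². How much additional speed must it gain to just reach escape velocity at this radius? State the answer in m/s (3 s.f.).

Δv ≈ 1350 m/s

r = 3390 + 629.4 = 4019.4 km = 4.0194×10⁶ m.
Circular speed v_c = √(μ/r) = 3264 m/s.
Escape speed v_esc = √(2μ/r) = √2 × v_c = 4616 m/s.
Δv = v_esc − v_c = 1352 m/s.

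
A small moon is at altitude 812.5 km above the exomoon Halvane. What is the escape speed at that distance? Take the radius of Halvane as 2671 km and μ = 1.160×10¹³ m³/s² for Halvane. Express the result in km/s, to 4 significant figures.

r = 2671 + 812.5 = 3483.5 km = 3.4835×10⁶ m.
Escape speed v_esc = √(2μ/r) = √(2 × 1.160×10¹³ / 3.484×10⁶) = √(6.660×10⁶) = 2581 m/s.
= 2.581 km/s.

v_esc ≈ 2.581 km/s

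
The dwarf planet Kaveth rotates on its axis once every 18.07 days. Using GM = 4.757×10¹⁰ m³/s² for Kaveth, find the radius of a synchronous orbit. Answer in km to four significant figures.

r_sync ≈ 14320 km

T = 18.07 days = 1.561×10⁶ s.
A synchronous orbit has period T, so by Kepler's third law a = (μT²/4π²)^(1/3).
μT²/4π² = 4.757×10¹⁰ × (1.561×10⁶)² / 39.48 = 2.937×10²¹ m³.
a = 1.432×10⁷ m = 14321 km.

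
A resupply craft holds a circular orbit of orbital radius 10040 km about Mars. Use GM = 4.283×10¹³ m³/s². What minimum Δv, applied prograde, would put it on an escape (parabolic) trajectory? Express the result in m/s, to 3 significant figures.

r = 10040 km = 1.004×10⁷ m.
Circular speed v_c = √(μ/r) = 2065 m/s.
Escape speed v_esc = √(2μ/r) = √2 × v_c = 2921 m/s.
Δv = v_esc − v_c = 855.5 m/s.

Δv ≈ 856 m/s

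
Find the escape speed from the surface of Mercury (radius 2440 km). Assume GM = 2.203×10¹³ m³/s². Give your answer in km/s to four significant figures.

r = R = 2.440×10⁶ m.
Escape speed v_esc = √(2μ/r) = √(2 × 2.203×10¹³ / 2.440×10⁶) = √(1.806×10⁷) = 4249 m/s.
= 4.249 km/s.

v_esc ≈ 4.249 km/s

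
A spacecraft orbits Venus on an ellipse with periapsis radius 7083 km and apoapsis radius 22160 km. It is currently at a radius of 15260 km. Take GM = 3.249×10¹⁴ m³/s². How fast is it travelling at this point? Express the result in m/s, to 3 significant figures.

Semi-major axis a = (r_p + r_a)/2 = 14622 km = 1.462×10⁷ m.
Vis-viva: v² = μ(2/r − 1/a) = 3.249×10¹⁴ × (1.311×10⁻⁷ − 6.839×10⁻⁸) = 2.036×10⁷ m²/s².
v = 4512 m/s.

v ≈ 4510 m/s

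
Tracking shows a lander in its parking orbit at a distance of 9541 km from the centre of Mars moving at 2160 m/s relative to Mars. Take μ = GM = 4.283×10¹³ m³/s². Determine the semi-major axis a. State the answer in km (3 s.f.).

a ≈ 9930 km

r = 9.541×10⁶ m.
Vis-viva rearranged: 1/a = 2/r − v²/μ = 2.096×10⁻⁷ − 1.089×10⁻⁷ = 1.007×10⁻⁷ m⁻¹.
a = 9.932×10⁶ m = 9931.6 km.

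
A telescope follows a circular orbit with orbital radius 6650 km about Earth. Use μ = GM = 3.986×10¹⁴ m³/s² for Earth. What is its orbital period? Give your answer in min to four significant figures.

r = 6650 km = 6.650×10⁶ m.
Kepler's third law: T = 2π√(r³/μ) = 2π√((6.650×10⁶)³ / 3.986×10¹⁴).
r³/μ = 7.378×10⁵ s², so T = 2π × 8.589×10² = 5.397×10³ s.
Converting: 5.397×10³ s ÷ 60.00 = 89.95 min.

T ≈ 89.95 min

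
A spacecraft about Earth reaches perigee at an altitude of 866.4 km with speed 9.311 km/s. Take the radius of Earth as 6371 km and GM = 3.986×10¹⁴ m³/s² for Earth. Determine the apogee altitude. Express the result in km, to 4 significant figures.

apogee altitude ≈ 20380 km

r_p = 6371 + 866.4 = 7237.4 km = 7.237×10⁶ m.
Specific energy ε = v²/2 − μ/r = -1.173×10⁷ J/kg, so a = −μ/(2ε) = 1.699×10⁷ m.
The apsides satisfy r_p + r_a = 2a, so the apogee radius is 2a − r_p = 2.675×10⁷ m = 26751 km.
Apogee altitude = 26751 − 6371 = 20380 km.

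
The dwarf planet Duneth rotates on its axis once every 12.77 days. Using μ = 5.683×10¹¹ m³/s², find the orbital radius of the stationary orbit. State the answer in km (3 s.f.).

T = 12.77 days = 1.103×10⁶ s.
A synchronous orbit has period T, so by Kepler's third law a = (μT²/4π²)^(1/3).
μT²/4π² = 5.683×10¹¹ × (1.103×10⁶)² / 39.48 = 1.752×10²² m³.
a = 2.597×10⁷ m = 25974 km.

r_sync ≈ 26000 km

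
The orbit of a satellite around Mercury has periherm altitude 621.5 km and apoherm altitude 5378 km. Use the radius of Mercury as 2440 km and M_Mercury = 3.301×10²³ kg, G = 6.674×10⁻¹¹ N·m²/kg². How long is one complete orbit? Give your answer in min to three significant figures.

T ≈ 283 min

μ = GM = 6.674×10⁻¹¹ × 3.301×10²³ = 2.203×10¹³ m³/s².
r_p = 2440 + 621.5 = 3061.5 km = 3.0615×10⁶ m.
r_a = 2440 + 5378 = 7818.0 km = 7.8180×10⁶ m.
Semi-major axis a = (r_p + r_a)/2 = (3061.5 + 7818.0)/2 = 5439.8 km = 5.440×10⁶ m.
By Kepler's third law T = 2π√(a³/μ) = 2π × 2.703×10³ = 1.698×10⁴ s.
= 283.1 min.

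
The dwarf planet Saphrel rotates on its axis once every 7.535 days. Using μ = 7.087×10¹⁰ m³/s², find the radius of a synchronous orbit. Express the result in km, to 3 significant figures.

r_sync ≈ 9130 km

T = 7.535 days = 6.510×10⁵ s.
A synchronous orbit has period T, so by Kepler's third law a = (μT²/4π²)^(1/3).
μT²/4π² = 7.087×10¹⁰ × (6.510×10⁵)² / 39.48 = 7.608×10²⁰ m³.
a = 9.129×10⁶ m = 9129.2 km.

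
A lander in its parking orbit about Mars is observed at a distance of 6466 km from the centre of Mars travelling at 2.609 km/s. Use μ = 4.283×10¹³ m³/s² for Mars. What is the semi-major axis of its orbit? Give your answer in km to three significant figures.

r = 6.466×10⁶ m.
Vis-viva rearranged: 1/a = 2/r − v²/μ = 3.093×10⁻⁷ − 1.589×10⁻⁷ = 1.504×10⁻⁷ m⁻¹.
a = 6.650×10⁶ m = 6649.7 km.

a ≈ 6650 km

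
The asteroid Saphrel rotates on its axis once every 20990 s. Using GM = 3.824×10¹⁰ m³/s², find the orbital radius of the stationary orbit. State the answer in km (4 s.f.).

A synchronous orbit has period T, so by Kepler's third law a = (μT²/4π²)^(1/3).
μT²/4π² = 3.824×10¹⁰ × (2.099×10⁴)² / 39.48 = 4.268×10¹⁷ m³.
a = 7.529×10⁵ m = 752.88 km.

r_sync ≈ 752.9 km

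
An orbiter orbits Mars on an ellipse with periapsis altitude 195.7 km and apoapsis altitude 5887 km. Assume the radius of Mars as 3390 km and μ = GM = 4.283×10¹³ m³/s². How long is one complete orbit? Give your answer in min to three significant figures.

T ≈ 261 min

r_p = 3390 + 195.7 = 3585.7 km = 3.5857×10⁶ m.
r_a = 3390 + 5887 = 9277.0 km = 9.2770×10⁶ m.
Semi-major axis a = (r_p + r_a)/2 = (3585.7 + 9277.0)/2 = 6431.4 km = 6.431×10⁶ m.
By Kepler's third law T = 2π√(a³/μ) = 2π × 2.492×10³ = 1.566×10⁴ s.
= 261.0 min.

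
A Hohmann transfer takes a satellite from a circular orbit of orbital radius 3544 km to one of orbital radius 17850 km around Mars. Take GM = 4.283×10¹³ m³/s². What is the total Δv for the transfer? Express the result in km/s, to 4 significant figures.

r₁ = 3544 km = 3.544×10⁶ m.
r₂ = 17850 km = 1.785×10⁷ m.
Transfer ellipse a_t = (r₁ + r₂)/2 = 1.070×10⁷ m.
At r₁: circular v_c1 = √(μ/r₁) = 3476 m/s; transfer-periapsis v_p = √[μ(2/r₁ − 1/a_t)] = 4491 m/s.
Δv₁ = v_p − v_c1 = 1014 m/s.
At r₂: circular v_c2 = √(μ/r₂) = 1549 m/s; transfer-apoapsis v_a = √[μ(2/r₂ − 1/a_t)] = 891.6 m/s.
Δv₂ = v_c2 − v_a = 657.4 m/s.
Total Δv = Δv₁ + Δv₂ = 1672 m/s = 1.672 km/s.

Δv_total ≈ 1.672 km/s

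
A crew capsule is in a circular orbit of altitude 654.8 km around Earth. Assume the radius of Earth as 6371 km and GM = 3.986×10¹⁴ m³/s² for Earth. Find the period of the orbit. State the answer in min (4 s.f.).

T ≈ 97.68 min

r = 6371 + 654.8 = 7025.8 km = 7.0258×10⁶ m.
Kepler's third law: T = 2π√(r³/μ) = 2π√((7.026×10⁶)³ / 3.986×10¹⁴).
r³/μ = 8.701×10⁵ s², so T = 2π × 9.328×10² = 5.861×10³ s.
Converting: 5.861×10³ s ÷ 60.00 = 97.68 min.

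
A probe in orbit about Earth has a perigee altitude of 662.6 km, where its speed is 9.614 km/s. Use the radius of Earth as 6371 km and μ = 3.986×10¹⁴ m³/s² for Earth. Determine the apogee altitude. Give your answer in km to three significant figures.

r_p = 6371 + 662.6 = 7033.6 km = 7.034×10⁶ m.
Specific energy ε = v²/2 − μ/r = -1.046×10⁷ J/kg, so a = −μ/(2ε) = 1.906×10⁷ m.
The apsides satisfy r_p + r_a = 2a, so the apogee radius is 2a − r_p = 3.109×10⁷ m = 31087 km.
Apogee altitude = 31087 − 6371 = 24716 km.

apogee altitude ≈ 24700 km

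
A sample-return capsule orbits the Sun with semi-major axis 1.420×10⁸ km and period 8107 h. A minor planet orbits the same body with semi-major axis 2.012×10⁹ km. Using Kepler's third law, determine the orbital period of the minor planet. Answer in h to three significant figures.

Kepler's third law: T² ∝ a³, so T₂ = T₁ (a₂/a₁)^(3/2).
a₂/a₁ = 14.17, (a₂/a₁)^(3/2) = 53.33.
T₂ = 8107 × 53.33 = 4.324×10⁵ h.

T₂ ≈ 4.32×10⁵ h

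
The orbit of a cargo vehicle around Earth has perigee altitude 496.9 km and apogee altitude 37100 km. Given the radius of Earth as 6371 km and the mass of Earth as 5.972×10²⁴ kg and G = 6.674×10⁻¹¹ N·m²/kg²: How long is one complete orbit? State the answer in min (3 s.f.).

μ = GM = 6.674×10⁻¹¹ × 5.972×10²⁴ = 3.986×10¹⁴ m³/s².
r_p = 6371 + 496.9 = 6867.9 km = 6.8679×10⁶ m.
r_a = 6371 + 37100 = 43471 km = 4.3471×10⁷ m.
Semi-major axis a = (r_p + r_a)/2 = (6867.9 + 43471)/2 = 25169 km = 2.517×10⁷ m.
By Kepler's third law T = 2π√(a³/μ) = 2π × 6.325×10³ = 3.974×10⁴ s.
= 662.3 min.

T ≈ 662 min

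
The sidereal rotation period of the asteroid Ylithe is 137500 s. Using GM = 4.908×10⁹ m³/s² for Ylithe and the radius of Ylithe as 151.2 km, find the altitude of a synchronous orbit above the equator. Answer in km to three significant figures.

A synchronous orbit has period T, so by Kepler's third law a = (μT²/4π²)^(1/3).
μT²/4π² = 4.908×10⁹ × (1.375×10⁵)² / 39.48 = 2.350×10¹⁸ m³.
a = 1.330×10⁶ m = 1329.6 km.
Altitude h = a − R = 1329.6 − 151.2 = 1178.4 km.

h_sync ≈ 1180 km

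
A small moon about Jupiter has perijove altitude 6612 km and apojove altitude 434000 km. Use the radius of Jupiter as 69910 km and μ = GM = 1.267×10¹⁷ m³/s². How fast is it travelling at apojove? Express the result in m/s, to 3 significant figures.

r_p = 69910 + 6612 = 76522 km = 7.6522×10⁷ m.
r_a = 69910 + 434000 = 503910 km = 5.0391×10⁸ m.
Semi-major axis a = (r_p + r_a)/2 = 2.9022×10⁵ km = 2.902×10⁸ m.
Vis-viva: v² = μ(2/r − 1/a) = 1.267×10¹⁷ × (3.969×10⁻⁹ − 3.446×10⁻⁹) = 6.630×10⁷ m²/s².
v = 8142 m/s.

v ≈ 8140 m/s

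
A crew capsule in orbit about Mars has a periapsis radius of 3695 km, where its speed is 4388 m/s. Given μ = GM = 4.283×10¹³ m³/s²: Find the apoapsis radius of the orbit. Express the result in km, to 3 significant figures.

r_p = 3.695×10⁶ m.
Specific energy ε = v²/2 − μ/r = -1.964×10⁶ J/kg, so a = −μ/(2ε) = 1.090×10⁷ m.
The apsides satisfy r_p + r_a = 2a, so the apoapsis radius is 2a − r_p = 1.811×10⁷ m = 18112 km.

apoapsis radius ≈ 18100 km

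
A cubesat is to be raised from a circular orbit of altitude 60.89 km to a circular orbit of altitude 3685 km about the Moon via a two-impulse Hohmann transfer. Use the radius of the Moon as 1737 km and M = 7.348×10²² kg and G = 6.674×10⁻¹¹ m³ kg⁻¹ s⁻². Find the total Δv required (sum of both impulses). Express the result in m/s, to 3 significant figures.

μ = GM = 6.674×10⁻¹¹ × 7.348×10²² = 4.904×10¹² m³/s².
r₁ = 1737 + 60.89 = 1797.9 km = 1.7979×10⁶ m.
r₂ = 1737 + 3685 = 5422.0 km = 5.4220×10⁶ m.
Transfer ellipse a_t = (r₁ + r₂)/2 = 3.610×10⁶ m.
At r₁: circular v_c1 = √(μ/r₁) = 1652 m/s; transfer-perilune v_p = √[μ(2/r₁ − 1/a_t)] = 2024 m/s.
Δv₁ = v_p − v_c1 = 372.5 m/s.
At r₂: circular v_c2 = √(μ/r₂) = 951.0 m/s; transfer-apolune v_a = √[μ(2/r₂ − 1/a_t)] = 671.2 m/s.
Δv₂ = v_c2 − v_a = 279.9 m/s.
Total Δv = Δv₁ + Δv₂ = 652.4 m/s.

Δv_total ≈ 652 m/s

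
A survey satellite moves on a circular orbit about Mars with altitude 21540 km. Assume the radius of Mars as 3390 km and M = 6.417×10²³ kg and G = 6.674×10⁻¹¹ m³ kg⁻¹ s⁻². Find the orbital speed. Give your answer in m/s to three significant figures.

v ≈ 1310 m/s

μ = GM = 6.674×10⁻¹¹ × 6.417×10²³ = 4.283×10¹³ m³/s².
r = 3390 + 21540 = 24930 km = 2.4930×10⁷ m.
For a circular orbit v = √(μ/r) = √(4.283×10¹³ / 2.493×10⁷) = √(1.718×10⁶) = 1311 m/s.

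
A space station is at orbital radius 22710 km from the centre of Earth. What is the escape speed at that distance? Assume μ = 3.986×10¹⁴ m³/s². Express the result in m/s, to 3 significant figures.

v_esc ≈ 5920 m/s

r = 22710 km = 2.271×10⁷ m.
Escape speed v_esc = √(2μ/r) = √(2 × 3.986×10¹⁴ / 2.271×10⁷) = √(3.510×10⁷) = 5925 m/s.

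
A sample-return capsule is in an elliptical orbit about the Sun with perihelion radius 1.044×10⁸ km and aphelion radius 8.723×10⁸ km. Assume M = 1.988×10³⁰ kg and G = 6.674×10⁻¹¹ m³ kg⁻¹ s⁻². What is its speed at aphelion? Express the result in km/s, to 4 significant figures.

v ≈ 5.702 km/s

μ = GM = 6.674×10⁻¹¹ × 1.988×10³⁰ = 1.327×10²⁰ m³/s².
Semi-major axis a = (r_p + r_a)/2 = 4.8835×10⁸ km = 4.884×10¹¹ m.
Vis-viva: v² = μ(2/r − 1/a) = 1.327×10²⁰ × (2.293×10⁻¹² − 2.048×10⁻¹²) = 3.252×10⁷ m²/s².
v = 5702 m/s = 5.702 km/s.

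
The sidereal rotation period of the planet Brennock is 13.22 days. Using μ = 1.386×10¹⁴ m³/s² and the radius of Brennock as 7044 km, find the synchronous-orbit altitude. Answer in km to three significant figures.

T = 13.22 days = 1.142×10⁶ s.
A synchronous orbit has period T, so by Kepler's third law a = (μT²/4π²)^(1/3).
μT²/4π² = 1.386×10¹⁴ × (1.142×10⁶)² / 39.48 = 4.580×10²⁴ m³.
a = 1.661×10⁸ m = 1.6607×10⁵ km.
Altitude h = a − R = 1.6607×10⁵ − 7044 = 1.5903×10⁵ km.

h_sync ≈ 1.59×10⁵ km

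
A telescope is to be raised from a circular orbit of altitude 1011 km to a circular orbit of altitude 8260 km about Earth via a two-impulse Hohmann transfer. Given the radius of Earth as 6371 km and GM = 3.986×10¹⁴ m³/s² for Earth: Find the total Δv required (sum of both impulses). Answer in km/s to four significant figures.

r₁ = 6371 + 1011 = 7382.0 km = 7.3820×10⁶ m.
r₂ = 6371 + 8260 = 14631 km = 1.4631×10⁷ m.
Transfer ellipse a_t = (r₁ + r₂)/2 = 1.101×10⁷ m.
At r₁: circular v_c1 = √(μ/r₁) = 7348 m/s; transfer-perigee v_p = √[μ(2/r₁ − 1/a_t)] = 8472 m/s.
Δv₁ = v_p − v_c1 = 1124 m/s.
At r₂: circular v_c2 = √(μ/r₂) = 5220 m/s; transfer-apogee v_a = √[μ(2/r₂ − 1/a_t)] = 4275 m/s.
Δv₂ = v_c2 − v_a = 944.9 m/s.
Total Δv = Δv₁ + Δv₂ = 2069 m/s = 2.069 km/s.

Δv_total ≈ 2.069 km/s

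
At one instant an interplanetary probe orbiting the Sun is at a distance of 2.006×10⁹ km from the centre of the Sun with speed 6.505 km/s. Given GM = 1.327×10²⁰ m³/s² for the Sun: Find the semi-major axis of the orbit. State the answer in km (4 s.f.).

r = 2.006×10¹² m.
Specific orbital energy ε = v²/2 − μ/r = (6505)²/2 − 1.327×10²⁰/2.006×10¹² = -4.499×10⁷ J/kg.
Since ε = −μ/(2a), a = −μ/(2ε) = 1.475×10¹² m = 1.4746×10⁹ km.

a ≈ 1.475×10⁹ km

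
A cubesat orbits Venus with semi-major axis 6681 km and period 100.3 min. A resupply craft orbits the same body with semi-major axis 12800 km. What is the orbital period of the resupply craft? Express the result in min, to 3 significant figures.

Kepler's third law: T² ∝ a³, so T₂ = T₁ (a₂/a₁)^(3/2).
a₂/a₁ = 1.916, (a₂/a₁)^(3/2) = 2.652.
T₂ = 100.3 × 2.652 = 266.0 min.

T₂ ≈ 266 min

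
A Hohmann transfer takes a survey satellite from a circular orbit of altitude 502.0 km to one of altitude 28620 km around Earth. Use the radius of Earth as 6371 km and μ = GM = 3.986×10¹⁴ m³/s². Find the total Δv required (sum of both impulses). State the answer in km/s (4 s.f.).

r₁ = 6371 + 502.0 = 6873.0 km = 6.8730×10⁶ m.
r₂ = 6371 + 28620 = 34991 km = 3.4991×10⁷ m.
Transfer ellipse a_t = (r₁ + r₂)/2 = 2.093×10⁷ m.
At r₁: circular v_c1 = √(μ/r₁) = 7615 m/s; transfer-perigee v_p = √[μ(2/r₁ − 1/a_t)] = 9846 m/s.
Δv₁ = v_p − v_c1 = 2231 m/s.
At r₂: circular v_c2 = √(μ/r₂) = 3375 m/s; transfer-apogee v_a = √[μ(2/r₂ − 1/a_t)] = 1934 m/s.
Δv₂ = v_c2 − v_a = 1441 m/s.
Total Δv = Δv₁ + Δv₂ = 3672 m/s = 3.672 km/s.

Δv_total ≈ 3.672 km/s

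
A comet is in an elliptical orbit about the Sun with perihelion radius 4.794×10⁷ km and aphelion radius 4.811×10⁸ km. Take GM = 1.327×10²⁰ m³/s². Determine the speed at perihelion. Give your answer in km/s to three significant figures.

v ≈ 71.0 km/s

Semi-major axis a = (r_p + r_a)/2 = 2.6452×10⁸ km = 2.645×10¹¹ m.
Vis-viva: v² = μ(2/r − 1/a) = 1.327×10²⁰ × (4.172×10⁻¹¹ − 3.780×10⁻¹²) = 5.034×10⁹ m²/s².
v = 70950 m/s = 70.95 km/s.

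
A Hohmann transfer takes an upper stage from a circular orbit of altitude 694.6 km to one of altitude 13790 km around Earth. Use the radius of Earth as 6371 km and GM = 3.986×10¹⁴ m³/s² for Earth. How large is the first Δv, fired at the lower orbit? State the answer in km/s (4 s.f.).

Δv ≈ 1.630 km/s

r₁ = 6371 + 694.6 = 7065.6 km = 7.0656×10⁶ m.
r₂ = 6371 + 13790 = 20161 km = 2.0161×10⁷ m.
Transfer ellipse a_t = (r₁ + r₂)/2 = 1.361×10⁷ m.
At r₁: circular v_c1 = √(μ/r₁) = 7511 m/s; transfer-perigee v_p = √[μ(2/r₁ − 1/a_t)] = 9140 m/s.
Δv₁ = v_p − v_c1 = 1630 m/s.
= 1.630 km/s.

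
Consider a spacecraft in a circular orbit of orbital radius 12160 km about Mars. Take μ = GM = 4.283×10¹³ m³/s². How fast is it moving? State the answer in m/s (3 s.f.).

v ≈ 1880 m/s

r = 12160 km = 1.216×10⁷ m.
For a circular orbit v = √(μ/r) = √(4.283×10¹³ / 1.216×10⁷) = √(3.522×10⁶) = 1877 m/s.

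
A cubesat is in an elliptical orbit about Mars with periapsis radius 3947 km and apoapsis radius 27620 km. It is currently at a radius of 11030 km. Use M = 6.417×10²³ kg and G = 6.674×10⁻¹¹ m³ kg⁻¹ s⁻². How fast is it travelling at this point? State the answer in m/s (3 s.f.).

v ≈ 2250 m/s

μ = GM = 6.674×10⁻¹¹ × 6.417×10²³ = 4.283×10¹³ m³/s².
Semi-major axis a = (r_p + r_a)/2 = 15784 km = 1.578×10⁷ m.
Vis-viva: v² = μ(2/r − 1/a) = 4.283×10¹³ × (1.813×10⁻⁷ − 6.336×10⁻⁸) = 5.052×10⁶ m²/s².
v = 2248 m/s.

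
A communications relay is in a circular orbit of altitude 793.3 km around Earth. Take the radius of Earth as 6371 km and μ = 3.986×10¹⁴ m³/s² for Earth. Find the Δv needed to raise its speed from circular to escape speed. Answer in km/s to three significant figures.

r = 6371 + 793.3 = 7164.3 km = 7.1643×10⁶ m.
Circular speed v_c = √(μ/r) = 7459 m/s.
Escape speed v_esc = √(2μ/r) = √2 × v_c = 10550 m/s.
Δv = v_esc − v_c = 3090 m/s = 3.090 km/s.

Δv ≈ 3.09 km/s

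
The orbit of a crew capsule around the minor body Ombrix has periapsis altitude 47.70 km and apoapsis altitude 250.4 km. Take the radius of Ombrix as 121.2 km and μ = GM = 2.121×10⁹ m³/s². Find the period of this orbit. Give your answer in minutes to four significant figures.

T ≈ 319.5 minutes

r_p = 121.2 + 47.70 = 168.90 km = 1.6890×10⁵ m.
r_a = 121.2 + 250.4 = 371.60 km = 3.7160×10⁵ m.
Semi-major axis a = (r_p + r_a)/2 = (168.90 + 371.60)/2 = 270.25 km = 2.702×10⁵ m.
By Kepler's third law T = 2π√(a³/μ) = 2π × 3.051×10³ = 1.917×10⁴ s.
= 319.5 minutes.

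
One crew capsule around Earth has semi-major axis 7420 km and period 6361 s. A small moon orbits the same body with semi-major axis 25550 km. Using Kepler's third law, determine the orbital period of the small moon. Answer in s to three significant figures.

T₂ ≈ 40600 s

Kepler's third law: T² ∝ a³, so T₂ = T₁ (a₂/a₁)^(3/2).
a₂/a₁ = 3.443, (a₂/a₁)^(3/2) = 6.390.
T₂ = 6361 × 6.390 = 40640 s.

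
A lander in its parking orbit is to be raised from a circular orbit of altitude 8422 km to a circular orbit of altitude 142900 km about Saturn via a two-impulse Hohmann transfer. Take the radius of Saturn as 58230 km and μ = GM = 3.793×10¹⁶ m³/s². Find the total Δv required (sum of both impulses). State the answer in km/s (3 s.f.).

Δv_total ≈ 9.43 km/s

r₁ = 58230 + 8422 = 66652 km = 6.6652×10⁷ m.
r₂ = 58230 + 142900 = 201130 km = 2.0113×10⁸ m.
Transfer ellipse a_t = (r₁ + r₂)/2 = 1.339×10⁸ m.
At r₁: circular v_c1 = √(μ/r₁) = 23860 m/s; transfer-perikrone v_p = √[μ(2/r₁ − 1/a_t)] = 29240 m/s.
Δv₁ = v_p − v_c1 = 5383 m/s.
At r₂: circular v_c2 = √(μ/r₂) = 13730 m/s; transfer-apokrone v_a = √[μ(2/r₂ − 1/a_t)] = 9689 m/s.
Δv₂ = v_c2 − v_a = 4043 m/s.
Total Δv = Δv₁ + Δv₂ = 9426 m/s = 9.426 km/s.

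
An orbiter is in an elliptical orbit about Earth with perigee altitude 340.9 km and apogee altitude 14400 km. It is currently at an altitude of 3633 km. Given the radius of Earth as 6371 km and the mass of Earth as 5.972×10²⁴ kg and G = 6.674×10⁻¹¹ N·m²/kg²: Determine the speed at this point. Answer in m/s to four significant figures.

v ≈ 7119 m/s

μ = GM = 6.674×10⁻¹¹ × 5.972×10²⁴ = 3.986×10¹⁴ m³/s².
r_p = 6371 + 340.9 = 6711.9 km = 6.7119×10⁶ m.
r_a = 6371 + 14400 = 20771 km = 2.0771×10⁷ m.
r = 6371 + 3633 = 10004 km = 1.000×10⁷ m.
Semi-major axis a = (r_p + r_a)/2 = 13741 km = 1.374×10⁷ m.
Vis-viva: v² = μ(2/r − 1/a) = 3.986×10¹⁴ × (1.999×10⁻⁷ − 7.277×10⁻⁸) = 5.068×10⁷ m²/s².
v = 7119 m/s.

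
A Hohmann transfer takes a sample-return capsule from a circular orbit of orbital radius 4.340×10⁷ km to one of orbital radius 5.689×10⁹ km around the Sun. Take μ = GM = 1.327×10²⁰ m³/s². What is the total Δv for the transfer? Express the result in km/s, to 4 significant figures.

Δv_total ≈ 26.84 km/s

r₁ = 4.340×10⁷ km = 4.340×10¹⁰ m.
r₂ = 5.689×10⁹ km = 5.689×10¹² m.
Transfer ellipse a_t = (r₁ + r₂)/2 = 2.866×10¹² m.
At r₁: circular v_c1 = √(μ/r₁) = 55300 m/s; transfer-perihelion v_p = √[μ(2/r₁ − 1/a_t)] = 77900 m/s.
Δv₁ = v_p − v_c1 = 22610 m/s.
At r₂: circular v_c2 = √(μ/r₂) = 4830 m/s; transfer-aphelion v_a = √[μ(2/r₂ − 1/a_t)] = 594.3 m/s.
Δv₂ = v_c2 − v_a = 4235 m/s.
Total Δv = Δv₁ + Δv₂ = 26840 m/s = 26.84 km/s.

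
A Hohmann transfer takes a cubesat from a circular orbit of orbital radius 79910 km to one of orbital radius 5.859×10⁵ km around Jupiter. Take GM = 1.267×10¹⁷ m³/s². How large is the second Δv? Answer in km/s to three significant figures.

r₁ = 79910 km = 7.991×10⁷ m.
r₂ = 5.859×10⁵ km = 5.859×10⁸ m.
Transfer ellipse a_t = (r₁ + r₂)/2 = 3.329×10⁸ m.
At r₁: circular v_c1 = √(μ/r₁) = 39820 m/s; transfer-perijove v_p = √[μ(2/r₁ − 1/a_t)] = 52820 m/s.
At r₂: circular v_c2 = √(μ/r₂) = 14710 m/s; transfer-apojove v_a = √[μ(2/r₂ − 1/a_t)] = 7205 m/s.
Δv₂ = v_c2 − v_a = 7501 m/s.
= 7.501 km/s.

Δv ≈ 7.50 km/s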